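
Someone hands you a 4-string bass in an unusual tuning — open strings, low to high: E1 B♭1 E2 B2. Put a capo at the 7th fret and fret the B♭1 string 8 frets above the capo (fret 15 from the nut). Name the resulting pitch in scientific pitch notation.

D♭3

The capo raises the open B♭1 by 7 semitones to F2; fretting 8 more gives B♭1 + 7 + 8 = B♭1 + 15 semitones = D♭3.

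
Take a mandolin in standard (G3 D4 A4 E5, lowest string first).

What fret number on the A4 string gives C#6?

C#6 is 16 semitones above the open A4 (A–A#–B–C–…–B–C–C#), so it sits at fret 16.

16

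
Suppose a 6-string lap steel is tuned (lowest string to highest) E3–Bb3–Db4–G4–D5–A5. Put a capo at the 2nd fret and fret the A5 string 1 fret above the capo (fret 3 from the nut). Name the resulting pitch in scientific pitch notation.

C6

The capo raises the open A5 by 2 semitones to B5; fretting 1 more gives A5 + 2 + 1 = A5 + 3 semitones = C6.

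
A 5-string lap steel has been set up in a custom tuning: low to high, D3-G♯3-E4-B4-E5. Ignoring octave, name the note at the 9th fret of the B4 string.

The open B4 string plus 9 semitones: B–C–C#–D–D#–E–F–F#–G–G#.
(Equivalently spelled A♭.)

G♯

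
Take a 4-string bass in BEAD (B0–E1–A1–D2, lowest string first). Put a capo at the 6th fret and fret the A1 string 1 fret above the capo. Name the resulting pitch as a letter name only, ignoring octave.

The capo raises the open A1 by 6 semitones to D#2; fretting 1 more gives A1 + 6 + 1 = A1 + 7 semitones, landing on E.

E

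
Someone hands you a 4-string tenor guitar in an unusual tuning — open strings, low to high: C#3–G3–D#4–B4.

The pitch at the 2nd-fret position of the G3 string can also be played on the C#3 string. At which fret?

8

G3 at fret 2 is G3 + 2 semitones = A3.
The open C#3 string is 6 semitones below the open G3, so the same pitch on the C#3 string lies at fret 2 + 6 = 8.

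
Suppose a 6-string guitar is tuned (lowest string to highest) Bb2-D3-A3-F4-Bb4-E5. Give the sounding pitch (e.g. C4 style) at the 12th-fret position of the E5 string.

E6

E5 is MIDI 76. Adding 12 gives 88, which is E6.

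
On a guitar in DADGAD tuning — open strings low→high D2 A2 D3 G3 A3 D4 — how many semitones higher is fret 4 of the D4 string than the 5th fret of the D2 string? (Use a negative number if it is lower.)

23 semitones

D4 at fret 4 → F#4 (MIDI 66); D2 at fret 5 → G2 (MIDI 43).
66 − 43 = 23, so the two pitches are 23 semitones apart.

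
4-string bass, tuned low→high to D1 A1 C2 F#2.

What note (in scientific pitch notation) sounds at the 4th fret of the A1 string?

The open A1 string plus 4 semitones: A–A#–B–C–C#.
The walk passes from B into C once, so the octave number goes from 1 to 2.
(Equivalently spelled Db2.)

C#2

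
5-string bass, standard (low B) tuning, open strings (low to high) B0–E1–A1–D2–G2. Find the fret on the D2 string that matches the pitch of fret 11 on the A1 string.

6

A1 at fret 11 is A1 + 11 semitones = G#2.
The open D2 string is 5 semitones above the open A1, so the same pitch on the D2 string lies at fret 11 − 5 = 6.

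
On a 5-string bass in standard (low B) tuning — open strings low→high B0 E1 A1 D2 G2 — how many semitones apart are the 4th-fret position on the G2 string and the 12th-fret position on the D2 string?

3 semitones

G2 at fret 4 → B2 (MIDI 47); D2 at fret 12 → D3 (MIDI 50).
47 − 50 = -3, so the two pitches are 3 semitones apart, with D3 the higher.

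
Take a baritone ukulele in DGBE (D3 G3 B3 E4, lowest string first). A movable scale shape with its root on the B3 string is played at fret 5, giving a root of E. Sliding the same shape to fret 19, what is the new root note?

F#

Moving from fret 5 to fret 19 shifts the root by 14 semitones.
E up 14 semitones is F#.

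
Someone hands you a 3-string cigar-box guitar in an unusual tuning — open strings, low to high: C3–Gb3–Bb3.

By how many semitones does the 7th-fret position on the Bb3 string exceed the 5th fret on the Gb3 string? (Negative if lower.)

Bb3 at fret 7 → F4 (MIDI 65); Gb3 at fret 5 → B3 (MIDI 59).
65 − 59 = 6, so the two pitches are 6 semitones apart.

6 semitones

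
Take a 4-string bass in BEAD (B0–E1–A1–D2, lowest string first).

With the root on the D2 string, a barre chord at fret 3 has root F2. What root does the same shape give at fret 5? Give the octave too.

G2

Moving from fret 3 to fret 5 shifts the root by 2 semitones.
F2 up 2 semitones is G2.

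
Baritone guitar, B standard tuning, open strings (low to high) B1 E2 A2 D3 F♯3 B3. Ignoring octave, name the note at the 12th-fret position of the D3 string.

Each fret is one semitone, so D3 + 12 = D.

D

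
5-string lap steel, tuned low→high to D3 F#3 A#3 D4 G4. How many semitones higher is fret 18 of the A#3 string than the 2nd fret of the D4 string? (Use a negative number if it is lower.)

A#3 at fret 18 → E5 (MIDI 76); D4 at fret 2 → E4 (MIDI 64).
76 − 64 = 12, so the two pitches are 12 semitones apart.

12 semitones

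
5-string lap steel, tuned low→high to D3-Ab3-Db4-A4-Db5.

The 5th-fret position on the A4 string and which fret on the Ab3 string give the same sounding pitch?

18

Fret 5 on A4 is MIDI 69 + 5 = 74 (D5). On the Ab3 string (open MIDI 56), that pitch is 74 − 56 = fret 18.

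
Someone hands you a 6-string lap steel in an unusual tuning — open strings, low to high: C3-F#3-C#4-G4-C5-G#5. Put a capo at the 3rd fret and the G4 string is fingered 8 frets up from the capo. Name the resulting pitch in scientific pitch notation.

F#5

The capo raises the open G4 by 3 semitones to A#4; fretting 8 more gives G4 + 3 + 8 = G4 + 11 semitones = F#5.
(Also written Gb.)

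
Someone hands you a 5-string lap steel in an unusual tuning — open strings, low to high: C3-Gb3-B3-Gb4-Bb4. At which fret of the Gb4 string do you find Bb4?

Bb4 is 4 semitones above the open Gb4 (Gb–G–Ab–A–Bb), so it sits at fret 4.

4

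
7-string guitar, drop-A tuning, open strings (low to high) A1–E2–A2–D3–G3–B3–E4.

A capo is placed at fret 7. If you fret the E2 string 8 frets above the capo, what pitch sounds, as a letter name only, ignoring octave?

G

The capo raises the open E2 by 7 semitones to B2; fretting 8 more gives E2 + 7 + 8 = E2 + 15 semitones, landing on G.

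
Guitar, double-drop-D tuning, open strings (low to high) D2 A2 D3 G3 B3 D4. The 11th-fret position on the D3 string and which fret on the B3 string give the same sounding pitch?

2

Fret 11 on D3 is MIDI 50 + 11 = 61 (C#4). On the B3 string (open MIDI 59), that pitch is 61 − 59 = fret 2.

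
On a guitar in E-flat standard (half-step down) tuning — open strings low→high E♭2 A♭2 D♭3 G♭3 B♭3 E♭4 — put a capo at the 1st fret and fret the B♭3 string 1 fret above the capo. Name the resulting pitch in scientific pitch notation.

C4

The capo raises the open B♭3 by 1 semitone to B3; fretting 1 more gives B♭3 + 1 + 1 = B♭3 + 2 semitones = C4.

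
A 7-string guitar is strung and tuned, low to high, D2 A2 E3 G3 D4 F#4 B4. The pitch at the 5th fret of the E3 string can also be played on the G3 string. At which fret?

Fret 5 on E3 is MIDI 52 + 5 = 57 (A3). On the G3 string (open MIDI 55), that pitch is 57 − 55 = fret 2.

2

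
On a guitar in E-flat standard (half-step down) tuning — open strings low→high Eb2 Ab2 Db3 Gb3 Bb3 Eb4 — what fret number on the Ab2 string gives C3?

C3 is 4 semitones above the open Ab2 (Ab–A–Bb–B–C), so it sits at fret 4.

4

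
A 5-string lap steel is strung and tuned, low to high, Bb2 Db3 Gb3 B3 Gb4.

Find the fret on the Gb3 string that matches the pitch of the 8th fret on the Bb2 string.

Fret 8 on Bb2 is MIDI 46 + 8 = 54 (Gb3). On the Gb3 string (open MIDI 54), that pitch is 54 − 54 = fret 0.

0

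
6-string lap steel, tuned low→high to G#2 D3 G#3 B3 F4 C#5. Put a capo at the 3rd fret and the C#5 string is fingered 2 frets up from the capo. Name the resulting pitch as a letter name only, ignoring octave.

F#

The capo raises the open C#5 by 3 semitones to E5; fretting 2 more gives C#5 + 3 + 2 = C#5 + 5 semitones, landing on F#.
(Also written Gb.)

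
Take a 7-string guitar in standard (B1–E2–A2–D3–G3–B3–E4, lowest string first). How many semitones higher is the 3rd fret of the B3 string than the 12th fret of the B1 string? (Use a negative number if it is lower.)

15 semitones

B3 at fret 3 → D4 (MIDI 62); B1 at fret 12 → B2 (MIDI 47).
62 − 47 = 15, so the two pitches are 15 semitones apart.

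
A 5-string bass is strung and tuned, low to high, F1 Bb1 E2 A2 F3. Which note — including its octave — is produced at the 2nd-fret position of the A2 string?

The open A2 string plus 2 semitones: A–Bb–B.
No B→C boundary is crossed, so the octave stays at 2.

B2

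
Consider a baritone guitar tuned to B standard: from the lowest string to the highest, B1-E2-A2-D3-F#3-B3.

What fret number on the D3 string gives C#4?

C#4 is 11 semitones above the open D3 (D–D#–E–F–…–B–C–C#), so it sits at fret 11.

11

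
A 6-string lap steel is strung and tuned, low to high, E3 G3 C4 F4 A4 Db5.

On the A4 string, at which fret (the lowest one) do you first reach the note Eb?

6

From A4, count semitones up the chromatic scale until reaching Eb: A–Bb–B–C–Db–D–Eb — 6 steps.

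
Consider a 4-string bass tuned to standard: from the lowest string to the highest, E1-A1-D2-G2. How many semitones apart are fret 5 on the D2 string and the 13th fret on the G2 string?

D2 at fret 5 → G2 (MIDI 43); G2 at fret 13 → G#3 (MIDI 56).
43 − 56 = -13, so the two pitches are 13 semitones apart, with G#3 the higher.

13 semitones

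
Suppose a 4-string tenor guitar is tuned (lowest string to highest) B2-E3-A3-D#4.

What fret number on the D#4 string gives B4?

8

B4 is 8 semitones above the open D#4 (D#–E–F–F#–G–G#–A–A#–B), so it sits at fret 8.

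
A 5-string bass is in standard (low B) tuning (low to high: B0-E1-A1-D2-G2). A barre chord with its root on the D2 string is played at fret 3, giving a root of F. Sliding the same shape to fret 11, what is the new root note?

C#

Moving from fret 3 to fret 11 shifts the root by 8 semitones.
F up 8 semitones is C#.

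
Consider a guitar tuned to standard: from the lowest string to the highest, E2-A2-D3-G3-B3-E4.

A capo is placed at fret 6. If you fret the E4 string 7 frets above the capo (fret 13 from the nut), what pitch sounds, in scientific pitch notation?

F5

The capo raises the open E4 by 6 semitones to A♯4; fretting 7 more gives E4 + 6 + 7 = E4 + 13 semitones = F5.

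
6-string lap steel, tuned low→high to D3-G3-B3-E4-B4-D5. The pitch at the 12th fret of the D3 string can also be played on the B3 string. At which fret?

Fret 12 on D3 is MIDI 50 + 12 = 62 (D4). On the B3 string (open MIDI 59), that pitch is 62 − 59 = fret 3.

3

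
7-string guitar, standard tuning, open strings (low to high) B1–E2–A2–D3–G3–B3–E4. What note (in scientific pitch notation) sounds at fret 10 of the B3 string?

The open B3 string plus 10 semitones: B–C–C#–D–…–G–G#–A.
The walk passes from B into C once, so the octave number goes from 3 to 4.

A4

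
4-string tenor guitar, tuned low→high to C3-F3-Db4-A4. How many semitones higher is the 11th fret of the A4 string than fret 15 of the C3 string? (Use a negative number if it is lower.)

17 semitones

A4 at fret 11 → Ab5 (MIDI 80); C3 at fret 15 → Eb4 (MIDI 63).
80 − 63 = 17, so the two pitches are 17 semitones apart.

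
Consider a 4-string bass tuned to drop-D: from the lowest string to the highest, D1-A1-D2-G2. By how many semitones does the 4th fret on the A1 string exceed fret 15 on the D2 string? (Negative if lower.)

A1 at fret 4 → C#2 (MIDI 37); D2 at fret 15 → F3 (MIDI 53).
37 − 53 = -16, so the two pitches are 16 semitones apart.

-16 semitones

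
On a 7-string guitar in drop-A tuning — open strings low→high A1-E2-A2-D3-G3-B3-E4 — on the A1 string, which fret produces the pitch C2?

C2 is 3 semitones above the open A1 (A–A#–B–C), so it sits at fret 3.

3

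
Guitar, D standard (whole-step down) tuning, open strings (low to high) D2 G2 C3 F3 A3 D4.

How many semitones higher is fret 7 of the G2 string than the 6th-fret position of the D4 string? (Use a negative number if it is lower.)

-18 semitones

G2 at fret 7 → D3 (MIDI 50); D4 at fret 6 → G♯4 (MIDI 68).
50 − 68 = -18, so the two pitches are 18 semitones apart.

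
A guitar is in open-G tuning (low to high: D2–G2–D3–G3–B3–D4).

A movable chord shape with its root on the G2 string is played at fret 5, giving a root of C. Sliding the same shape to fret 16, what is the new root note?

B

Moving from fret 5 to fret 16 shifts the root by 11 semitones.
C up 11 semitones is B.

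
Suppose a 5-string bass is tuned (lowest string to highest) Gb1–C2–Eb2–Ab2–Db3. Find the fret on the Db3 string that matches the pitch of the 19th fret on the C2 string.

Fret 19 on C2 is MIDI 36 + 19 = 55 (G3). On the Db3 string (open MIDI 49), that pitch is 55 − 49 = fret 6.

6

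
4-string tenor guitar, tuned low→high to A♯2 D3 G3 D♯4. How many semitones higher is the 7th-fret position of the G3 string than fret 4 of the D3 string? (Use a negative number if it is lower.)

8 semitones

G3 at fret 7 → D4 (MIDI 62); D3 at fret 4 → F♯3 (MIDI 54).
62 − 54 = 8, so the two pitches are 8 semitones apart.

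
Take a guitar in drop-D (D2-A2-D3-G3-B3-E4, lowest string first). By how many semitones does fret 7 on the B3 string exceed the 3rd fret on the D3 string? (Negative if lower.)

13 semitones

B3 at fret 7 → F#4 (MIDI 66); D3 at fret 3 → F3 (MIDI 53).
66 − 53 = 13, so the two pitches are 13 semitones apart.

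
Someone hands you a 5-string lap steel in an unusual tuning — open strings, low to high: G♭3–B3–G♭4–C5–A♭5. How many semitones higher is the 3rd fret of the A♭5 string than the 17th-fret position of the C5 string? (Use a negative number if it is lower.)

-6 semitones

A♭5 at fret 3 → B5 (MIDI 83); C5 at fret 17 → F6 (MIDI 89).
83 − 89 = -6, so the two pitches are 6 semitones apart.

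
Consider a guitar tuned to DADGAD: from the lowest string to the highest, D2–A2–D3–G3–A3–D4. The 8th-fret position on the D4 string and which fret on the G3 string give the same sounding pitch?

Fret 8 on D4 is MIDI 62 + 8 = 70 (A#4). On the G3 string (open MIDI 55), that pitch is 70 − 55 = fret 15.

15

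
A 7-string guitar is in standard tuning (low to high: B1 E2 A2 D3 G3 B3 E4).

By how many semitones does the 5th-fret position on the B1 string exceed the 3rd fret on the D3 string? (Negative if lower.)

B1 at fret 5 → E2 (MIDI 40); D3 at fret 3 → F3 (MIDI 53).
40 − 53 = -13, so the two pitches are 13 semitones apart.

-13 semitones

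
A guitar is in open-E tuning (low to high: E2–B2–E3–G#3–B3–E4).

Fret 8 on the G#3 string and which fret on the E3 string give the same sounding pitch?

G#3 at fret 8 is G#3 + 8 semitones = E4.
The open E3 string is 4 semitones below the open G#3, so the same pitch on the E3 string lies at fret 8 + 4 = 12.

12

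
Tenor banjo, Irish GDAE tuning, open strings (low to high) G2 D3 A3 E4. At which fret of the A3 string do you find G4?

10

G4 is 10 semitones above the open A3 (A–A#–B–C–…–F–F#–G), so it sits at fret 10.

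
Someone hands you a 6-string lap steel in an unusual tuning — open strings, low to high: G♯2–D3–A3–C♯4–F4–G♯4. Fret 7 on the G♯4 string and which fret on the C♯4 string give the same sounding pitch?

G♯4 at fret 7 is G♯4 + 7 semitones = D♯5.
The open C♯4 string is 7 semitones below the open G♯4, so the same pitch on the C♯4 string lies at fret 7 + 7 = 14.

14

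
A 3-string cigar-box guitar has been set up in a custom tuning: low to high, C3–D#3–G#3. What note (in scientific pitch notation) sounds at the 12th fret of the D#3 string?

D#3 is MIDI 51. Adding 12 gives 63, which is D#4.

D#4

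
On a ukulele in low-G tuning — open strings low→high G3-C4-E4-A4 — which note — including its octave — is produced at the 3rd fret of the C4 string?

Each fret is one semitone, so C4 + 3 = D#4.
(Equivalently spelled Eb4.)

D#4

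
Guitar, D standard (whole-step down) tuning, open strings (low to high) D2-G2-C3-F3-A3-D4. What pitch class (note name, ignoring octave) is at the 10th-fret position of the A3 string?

The open A3 string plus 10 semitones: A–A#–B–C–…–F–F#–G.

G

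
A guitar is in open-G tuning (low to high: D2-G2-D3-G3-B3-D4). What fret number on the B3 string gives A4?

A4 is 10 semitones above the open B3 (B–C–C#–D–…–G–G#–A), so it sits at fret 10.

10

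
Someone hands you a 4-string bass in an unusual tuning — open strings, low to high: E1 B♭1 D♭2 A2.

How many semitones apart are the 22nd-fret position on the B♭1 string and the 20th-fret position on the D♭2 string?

1 semitone

B♭1 at fret 22 → A♭3 (MIDI 56); D♭2 at fret 20 → A3 (MIDI 57).
56 − 57 = -1, so the two pitches are 1 semitone apart, with A3 the higher.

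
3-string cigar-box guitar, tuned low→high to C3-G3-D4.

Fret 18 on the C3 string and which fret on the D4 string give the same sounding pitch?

Fret 18 on C3 is MIDI 48 + 18 = 66 (G♭4). On the D4 string (open MIDI 62), that pitch is 66 − 62 = fret 4.

4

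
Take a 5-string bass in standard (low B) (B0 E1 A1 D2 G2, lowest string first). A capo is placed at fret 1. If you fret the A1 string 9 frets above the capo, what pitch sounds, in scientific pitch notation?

The capo raises the open A1 by 1 semitone to A#1; fretting 9 more gives A1 + 1 + 9 = A1 + 10 semitones = G2.

G2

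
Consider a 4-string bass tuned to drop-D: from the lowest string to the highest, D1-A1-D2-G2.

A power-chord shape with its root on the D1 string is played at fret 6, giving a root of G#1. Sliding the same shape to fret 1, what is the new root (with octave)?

Moving from fret 6 to fret 1 shifts the root by -5 semitones.
G#1 down 5 semitones is D#1.

D#1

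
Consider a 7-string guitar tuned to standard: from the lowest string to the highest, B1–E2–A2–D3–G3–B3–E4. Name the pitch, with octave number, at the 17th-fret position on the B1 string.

E3

B1 is MIDI 35. Adding 17 gives 52, which is E3.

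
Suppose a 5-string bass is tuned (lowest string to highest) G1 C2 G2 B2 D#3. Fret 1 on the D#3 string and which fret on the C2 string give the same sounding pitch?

D#3 at fret 1 is D#3 + 1 semitone = E3.
The open C2 string is 15 semitones below the open D#3, so the same pitch on the C2 string lies at fret 1 + 15 = 16.

16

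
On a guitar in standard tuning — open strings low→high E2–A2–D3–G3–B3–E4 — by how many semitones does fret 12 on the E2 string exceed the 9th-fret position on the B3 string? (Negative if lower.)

E2 at fret 12 → E3 (MIDI 52); B3 at fret 9 → G♯4 (MIDI 68).
52 − 68 = -16, so the two pitches are 16 semitones apart.

-16 semitones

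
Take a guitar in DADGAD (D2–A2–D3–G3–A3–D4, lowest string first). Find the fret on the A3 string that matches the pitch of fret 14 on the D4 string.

19

D4 at fret 14 is D4 + 14 semitones = E5.
The open A3 string is 5 semitones below the open D4, so the same pitch on the A3 string lies at fret 14 + 5 = 19.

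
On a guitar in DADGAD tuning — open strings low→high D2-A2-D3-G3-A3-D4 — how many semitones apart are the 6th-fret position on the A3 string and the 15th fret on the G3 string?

7 semitones

A3 at fret 6 → D#4 (MIDI 63); G3 at fret 15 → A#4 (MIDI 70).
63 − 70 = -7, so the two pitches are 7 semitones apart, with A#4 the higher.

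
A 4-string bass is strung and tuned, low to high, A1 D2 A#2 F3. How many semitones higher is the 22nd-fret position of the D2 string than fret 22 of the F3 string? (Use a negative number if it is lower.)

D2 at fret 22 → C4 (MIDI 60); F3 at fret 22 → D#5 (MIDI 75).
60 − 75 = -15, so the two pitches are 15 semitones apart.

-15 semitones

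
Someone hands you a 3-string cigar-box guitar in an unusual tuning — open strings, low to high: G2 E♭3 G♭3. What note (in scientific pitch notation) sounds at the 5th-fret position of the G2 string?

C3

Each fret is one semitone, so G2 + 5 = C3.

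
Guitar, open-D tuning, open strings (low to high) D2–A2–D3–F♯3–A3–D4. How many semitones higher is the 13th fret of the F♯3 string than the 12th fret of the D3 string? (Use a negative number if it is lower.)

5 semitones

F♯3 at fret 13 → G4 (MIDI 67); D3 at fret 12 → D4 (MIDI 62).
67 − 62 = 5, so the two pitches are 5 semitones apart.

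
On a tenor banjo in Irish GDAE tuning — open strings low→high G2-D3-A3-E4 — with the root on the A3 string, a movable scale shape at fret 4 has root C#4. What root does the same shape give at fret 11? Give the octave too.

Moving from fret 4 to fret 11 shifts the root by 7 semitones.
C#4 up 7 semitones is G#4.

G#4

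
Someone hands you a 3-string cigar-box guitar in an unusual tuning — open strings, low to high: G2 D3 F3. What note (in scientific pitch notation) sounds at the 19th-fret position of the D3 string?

A4

D3 is MIDI 50. Adding 19 gives 69, which is A4.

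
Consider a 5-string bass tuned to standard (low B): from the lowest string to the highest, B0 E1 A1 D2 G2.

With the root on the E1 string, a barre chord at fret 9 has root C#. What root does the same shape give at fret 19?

Moving from fret 9 to fret 19 shifts the root by 10 semitones.
C# up 10 semitones is B.

B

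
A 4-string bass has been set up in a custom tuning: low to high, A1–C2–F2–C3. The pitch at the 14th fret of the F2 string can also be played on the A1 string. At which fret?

F2 at fret 14 is F2 + 14 semitones = G3.
The open A1 string is 8 semitones below the open F2, so the same pitch on the A1 string lies at fret 14 + 8 = 22.

22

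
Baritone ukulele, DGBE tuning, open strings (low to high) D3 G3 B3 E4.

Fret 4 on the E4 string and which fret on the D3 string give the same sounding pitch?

18

E4 at fret 4 is E4 + 4 semitones = G#4.
The open D3 string is 14 semitones below the open E4, so the same pitch on the D3 string lies at fret 4 + 14 = 18.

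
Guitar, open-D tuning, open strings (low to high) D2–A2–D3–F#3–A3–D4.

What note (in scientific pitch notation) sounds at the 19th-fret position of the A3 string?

The open A3 string plus 19 semitones: A–A#–B–C–…–D–D#–E.
The walk passes from B into C 2 times, so the octave number goes from 3 to 5.

E5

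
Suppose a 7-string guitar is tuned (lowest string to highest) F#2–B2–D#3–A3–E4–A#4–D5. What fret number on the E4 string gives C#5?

C#5 is 9 semitones above the open E4 (E–F–F#–G–G#–A–A#–B–C–C#), so it sits at fret 9.

9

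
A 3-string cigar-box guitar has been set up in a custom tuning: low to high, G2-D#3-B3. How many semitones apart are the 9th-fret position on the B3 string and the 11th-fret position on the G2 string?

B3 at fret 9 → G#4 (MIDI 68); G2 at fret 11 → F#3 (MIDI 54).
68 − 54 = 14, so the two pitches are 14 semitones apart, with G#4 the higher.

14 semitones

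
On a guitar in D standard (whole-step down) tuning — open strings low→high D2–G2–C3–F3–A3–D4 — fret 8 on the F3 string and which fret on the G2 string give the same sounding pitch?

Fret 8 on F3 is MIDI 53 + 8 = 61 (C#4). On the G2 string (open MIDI 43), that pitch is 61 − 43 = fret 18.

18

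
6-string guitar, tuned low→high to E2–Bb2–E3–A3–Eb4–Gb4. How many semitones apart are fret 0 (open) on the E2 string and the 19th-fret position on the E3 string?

E2 at fret 0 → E2 (MIDI 40); E3 at fret 19 → B4 (MIDI 71).
40 − 71 = -31, so the two pitches are 31 semitones apart, with B4 the higher.

31 semitones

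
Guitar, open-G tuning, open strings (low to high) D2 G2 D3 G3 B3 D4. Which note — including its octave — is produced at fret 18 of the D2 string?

Each fret is one semitone, so D2 + 18 = G#3.
(Equivalently spelled Ab3.)

G#3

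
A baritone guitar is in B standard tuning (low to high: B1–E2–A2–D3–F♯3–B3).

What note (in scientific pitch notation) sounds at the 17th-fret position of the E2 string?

Each fret is one semitone, so E2 + 17 = A3.

A3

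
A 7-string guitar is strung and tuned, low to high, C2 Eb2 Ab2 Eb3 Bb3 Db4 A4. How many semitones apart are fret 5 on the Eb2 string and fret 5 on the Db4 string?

22 semitones

Eb2 at fret 5 → Ab2 (MIDI 44); Db4 at fret 5 → Gb4 (MIDI 66).
44 − 66 = -22, so the two pitches are 22 semitones apart, with Gb4 the higher.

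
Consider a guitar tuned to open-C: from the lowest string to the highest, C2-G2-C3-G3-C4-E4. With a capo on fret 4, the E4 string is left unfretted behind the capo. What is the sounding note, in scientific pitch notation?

G#4

The capo raises the open E4 by 4 semitones to G#4; fretting 0 more gives E4 + 4 + 0 = E4 + 4 semitones = G#4.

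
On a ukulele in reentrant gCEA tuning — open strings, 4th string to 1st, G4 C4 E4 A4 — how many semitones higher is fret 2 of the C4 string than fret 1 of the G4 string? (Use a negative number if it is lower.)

-6 semitones

C4 at fret 2 → D4 (MIDI 62); G4 at fret 1 → G#4 (MIDI 68).
62 − 68 = -6, so the two pitches are 6 semitones apart.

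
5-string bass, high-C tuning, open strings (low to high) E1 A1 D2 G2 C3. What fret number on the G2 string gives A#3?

A#3 is 15 semitones above the open G2 (G–G#–A–A#–…–G#–A–A#), so it sits at fret 15.

15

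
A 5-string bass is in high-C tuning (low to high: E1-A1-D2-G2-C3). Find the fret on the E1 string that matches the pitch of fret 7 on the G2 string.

Fret 7 on G2 is MIDI 43 + 7 = 50 (D3). On the E1 string (open MIDI 28), that pitch is 50 − 28 = fret 22.

22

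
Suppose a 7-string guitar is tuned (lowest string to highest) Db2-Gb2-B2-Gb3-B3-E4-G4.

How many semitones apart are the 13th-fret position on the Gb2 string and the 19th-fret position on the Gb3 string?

Gb2 at fret 13 → G3 (MIDI 55); Gb3 at fret 19 → Db5 (MIDI 73).
55 − 73 = -18, so the two pitches are 18 semitones apart, with Db5 the higher.

18 semitones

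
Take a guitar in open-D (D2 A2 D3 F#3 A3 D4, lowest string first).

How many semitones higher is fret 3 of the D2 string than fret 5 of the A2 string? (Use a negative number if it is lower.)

D2 at fret 3 → F2 (MIDI 41); A2 at fret 5 → D3 (MIDI 50).
41 − 50 = -9, so the two pitches are 9 semitones apart.

-9 semitones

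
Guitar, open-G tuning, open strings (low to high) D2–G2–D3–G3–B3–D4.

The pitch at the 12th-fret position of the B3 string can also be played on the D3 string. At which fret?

B3 at fret 12 is B3 + 12 semitones = B4.
The open D3 string is 9 semitones below the open B3, so the same pitch on the D3 string lies at fret 12 + 9 = 21.

21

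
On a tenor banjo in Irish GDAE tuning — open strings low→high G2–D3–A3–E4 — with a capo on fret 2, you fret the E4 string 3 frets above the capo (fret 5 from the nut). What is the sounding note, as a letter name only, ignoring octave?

The capo raises the open E4 by 2 semitones to F#4; fretting 3 more gives E4 + 2 + 3 = E4 + 5 semitones, landing on A.

A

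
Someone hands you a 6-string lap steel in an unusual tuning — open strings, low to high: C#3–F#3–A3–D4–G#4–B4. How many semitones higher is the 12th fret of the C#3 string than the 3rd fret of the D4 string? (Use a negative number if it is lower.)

-4 semitones

C#3 at fret 12 → C#4 (MIDI 61); D4 at fret 3 → F4 (MIDI 65).
61 − 65 = -4, so the two pitches are 4 semitones apart.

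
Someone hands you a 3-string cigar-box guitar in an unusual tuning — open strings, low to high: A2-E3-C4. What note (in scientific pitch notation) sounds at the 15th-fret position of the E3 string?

G4

Each fret is one semitone, so E3 + 15 = G4.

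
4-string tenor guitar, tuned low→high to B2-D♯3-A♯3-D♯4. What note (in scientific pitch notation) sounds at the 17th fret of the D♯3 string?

The open D♯3 string plus 17 semitones: D#–E–F–F#–…–F#–G–G#.
The walk passes from B into C once, so the octave number goes from 3 to 4.
(Equivalently spelled A♭4.)

G♯4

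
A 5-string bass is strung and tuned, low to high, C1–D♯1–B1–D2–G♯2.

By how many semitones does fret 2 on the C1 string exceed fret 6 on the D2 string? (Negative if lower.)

-18 semitones

C1 at fret 2 → D1 (MIDI 26); D2 at fret 6 → G♯2 (MIDI 44).
26 − 44 = -18, so the two pitches are 18 semitones apart.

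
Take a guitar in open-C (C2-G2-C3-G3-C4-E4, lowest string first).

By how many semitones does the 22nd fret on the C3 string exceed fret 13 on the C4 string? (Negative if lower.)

C3 at fret 22 → A#4 (MIDI 70); C4 at fret 13 → C#5 (MIDI 73).
70 − 73 = -3, so the two pitches are 3 semitones apart.

-3 semitones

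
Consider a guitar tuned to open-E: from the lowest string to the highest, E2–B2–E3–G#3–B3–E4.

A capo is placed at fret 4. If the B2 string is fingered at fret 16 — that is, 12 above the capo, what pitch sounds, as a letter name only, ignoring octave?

The capo raises the open B2 by 4 semitones to D#3; fretting 12 more gives B2 + 4 + 12 = B2 + 16 semitones, landing on D#.

D#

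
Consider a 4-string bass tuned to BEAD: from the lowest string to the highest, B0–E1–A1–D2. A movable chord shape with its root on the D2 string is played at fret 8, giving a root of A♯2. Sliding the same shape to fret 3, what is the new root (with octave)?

F2

Moving from fret 8 to fret 3 shifts the root by -5 semitones.
A♯2 down 5 semitones is F2.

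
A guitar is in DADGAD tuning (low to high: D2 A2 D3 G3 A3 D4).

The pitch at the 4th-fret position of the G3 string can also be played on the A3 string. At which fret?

2

G3 at fret 4 is G3 + 4 semitones = B3.
The open A3 string is 2 semitones above the open G3, so the same pitch on the A3 string lies at fret 4 − 2 = 2.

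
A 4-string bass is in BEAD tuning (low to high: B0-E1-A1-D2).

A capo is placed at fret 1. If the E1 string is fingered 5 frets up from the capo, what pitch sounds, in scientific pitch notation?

A#1

The capo raises the open E1 by 1 semitone to F1; fretting 5 more gives E1 + 1 + 5 = E1 + 6 semitones = A#1.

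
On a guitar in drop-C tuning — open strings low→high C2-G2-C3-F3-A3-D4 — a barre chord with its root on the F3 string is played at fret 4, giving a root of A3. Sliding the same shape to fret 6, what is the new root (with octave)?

B3

Moving from fret 4 to fret 6 shifts the root by 2 semitones.
A3 up 2 semitones is B3.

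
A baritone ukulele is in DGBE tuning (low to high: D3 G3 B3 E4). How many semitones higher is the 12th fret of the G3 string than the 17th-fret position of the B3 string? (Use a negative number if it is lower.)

G3 at fret 12 → G4 (MIDI 67); B3 at fret 17 → E5 (MIDI 76).
67 − 76 = -9, so the two pitches are 9 semitones apart.

-9 semitones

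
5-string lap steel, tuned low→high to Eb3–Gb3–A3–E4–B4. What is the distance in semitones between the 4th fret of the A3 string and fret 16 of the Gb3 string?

9 semitones

A3 at fret 4 → Db4 (MIDI 61); Gb3 at fret 16 → Bb4 (MIDI 70).
61 − 70 = -9, so the two pitches are 9 semitones apart, with Bb4 the higher.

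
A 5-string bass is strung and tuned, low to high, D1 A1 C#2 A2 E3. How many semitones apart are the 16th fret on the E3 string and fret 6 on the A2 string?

E3 at fret 16 → G#4 (MIDI 68); A2 at fret 6 → D#3 (MIDI 51).
68 − 51 = 17, so the two pitches are 17 semitones apart, with G#4 the higher.

17 semitones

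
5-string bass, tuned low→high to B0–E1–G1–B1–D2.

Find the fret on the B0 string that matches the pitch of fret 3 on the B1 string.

15

B1 at fret 3 is B1 + 3 semitones = D2.
The open B0 string is 12 semitones below the open B1, so the same pitch on the B0 string lies at fret 3 + 12 = 15.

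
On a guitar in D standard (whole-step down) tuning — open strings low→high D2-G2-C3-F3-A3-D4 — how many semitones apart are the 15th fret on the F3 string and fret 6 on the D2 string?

F3 at fret 15 → G#4 (MIDI 68); D2 at fret 6 → G#2 (MIDI 44).
68 − 44 = 24, so the two pitches are 24 semitones apart, with G#4 the higher.

24 semitones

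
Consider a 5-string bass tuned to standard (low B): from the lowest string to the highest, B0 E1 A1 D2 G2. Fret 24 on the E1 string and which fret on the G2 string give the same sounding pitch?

E1 at fret 24 is E1 + 24 semitones = E3.
The open G2 string is 15 semitones above the open E1, so the same pitch on the G2 string lies at fret 24 − 15 = 9.

9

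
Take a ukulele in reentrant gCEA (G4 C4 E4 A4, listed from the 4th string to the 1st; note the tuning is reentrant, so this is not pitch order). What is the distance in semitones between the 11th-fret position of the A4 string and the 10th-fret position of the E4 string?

6 semitones

A4 at fret 11 → G♯5 (MIDI 80); E4 at fret 10 → D5 (MIDI 74).
80 − 74 = 6, so the two pitches are 6 semitones apart, with G♯5 the higher.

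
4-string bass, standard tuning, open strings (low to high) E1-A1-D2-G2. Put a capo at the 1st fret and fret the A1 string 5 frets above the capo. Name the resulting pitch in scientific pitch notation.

D♯2

The capo raises the open A1 by 1 semitone to A♯1; fretting 5 more gives A1 + 1 + 5 = A1 + 6 semitones = D♯2.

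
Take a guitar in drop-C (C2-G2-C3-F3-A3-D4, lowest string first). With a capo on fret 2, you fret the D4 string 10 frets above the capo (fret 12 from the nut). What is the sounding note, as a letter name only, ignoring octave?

D

The capo raises the open D4 by 2 semitones to E4; fretting 10 more gives D4 + 2 + 10 = D4 + 12 semitones, landing on D.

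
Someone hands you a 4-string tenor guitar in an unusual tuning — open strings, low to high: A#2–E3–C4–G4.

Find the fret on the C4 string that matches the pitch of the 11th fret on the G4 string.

18

G4 at fret 11 is G4 + 11 semitones = F#5.
The open C4 string is 7 semitones below the open G4, so the same pitch on the C4 string lies at fret 11 + 7 = 18.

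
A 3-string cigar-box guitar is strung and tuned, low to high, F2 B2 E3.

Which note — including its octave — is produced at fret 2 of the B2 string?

B2 is MIDI 47. Adding 2 gives 49, which is C#3.
(Equivalently spelled Db3.)

C#3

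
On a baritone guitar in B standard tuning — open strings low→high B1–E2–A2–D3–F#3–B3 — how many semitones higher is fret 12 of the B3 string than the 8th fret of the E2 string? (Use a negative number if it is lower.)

B3 at fret 12 → B4 (MIDI 71); E2 at fret 8 → C3 (MIDI 48).
71 − 48 = 23, so the two pitches are 23 semitones apart.

23 semitones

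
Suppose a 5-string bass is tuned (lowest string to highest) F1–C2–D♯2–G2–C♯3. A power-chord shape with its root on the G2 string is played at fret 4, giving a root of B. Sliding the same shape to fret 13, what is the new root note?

Moving from fret 4 to fret 13 shifts the root by 9 semitones.
B up 9 semitones is G♯.

G♯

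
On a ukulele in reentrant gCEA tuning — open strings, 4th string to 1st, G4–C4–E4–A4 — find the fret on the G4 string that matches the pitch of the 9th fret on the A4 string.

11

A4 at fret 9 is A4 + 9 semitones = F#5.
The open G4 string is 2 semitones below the open A4, so the same pitch on the G4 string lies at fret 9 + 2 = 11.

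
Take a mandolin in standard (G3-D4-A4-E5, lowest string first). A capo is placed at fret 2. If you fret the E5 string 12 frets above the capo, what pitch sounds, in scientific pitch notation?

The capo raises the open E5 by 2 semitones to F♯5; fretting 12 more gives E5 + 2 + 12 = E5 + 14 semitones = F♯6.
(Also written G♭.)

F♯6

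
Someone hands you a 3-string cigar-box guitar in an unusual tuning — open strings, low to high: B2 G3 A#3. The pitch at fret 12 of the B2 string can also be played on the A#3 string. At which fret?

1

B2 at fret 12 is B2 + 12 semitones = B3.
The open A#3 string is 11 semitones above the open B2, so the same pitch on the A#3 string lies at fret 12 − 11 = 1.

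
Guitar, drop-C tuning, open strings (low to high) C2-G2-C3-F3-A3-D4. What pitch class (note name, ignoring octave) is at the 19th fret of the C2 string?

C2 is MIDI 36. Adding 19 gives 55; 55 mod 12 = 7, i.e. G.

G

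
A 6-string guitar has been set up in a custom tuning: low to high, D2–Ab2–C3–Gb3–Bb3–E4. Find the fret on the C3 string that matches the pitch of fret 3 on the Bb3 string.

Fret 3 on Bb3 is MIDI 58 + 3 = 61 (Db4). On the C3 string (open MIDI 48), that pitch is 61 − 48 = fret 13.

13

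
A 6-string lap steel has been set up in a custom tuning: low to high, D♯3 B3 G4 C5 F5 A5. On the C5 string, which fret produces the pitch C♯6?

13

C♯6 is 13 semitones above the open C5 (C–C#–D–D#–…–B–C–C#), so it sits at fret 13.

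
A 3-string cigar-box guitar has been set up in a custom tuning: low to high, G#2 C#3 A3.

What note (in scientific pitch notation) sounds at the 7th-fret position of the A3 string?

A3 is MIDI 57. Adding 7 gives 64, which is E4.

E4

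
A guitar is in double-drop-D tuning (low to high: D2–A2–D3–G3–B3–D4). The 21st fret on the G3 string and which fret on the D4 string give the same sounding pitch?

G3 at fret 21 is G3 + 21 semitones = E5.
The open D4 string is 7 semitones above the open G3, so the same pitch on the D4 string lies at fret 21 − 7 = 14.

14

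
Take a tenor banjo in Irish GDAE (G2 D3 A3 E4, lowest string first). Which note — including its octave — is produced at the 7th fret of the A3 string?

E4

The open A3 string plus 7 semitones: A–A#–B–C–C#–D–D#–E.
The walk passes from B into C once, so the octave number goes from 3 to 4.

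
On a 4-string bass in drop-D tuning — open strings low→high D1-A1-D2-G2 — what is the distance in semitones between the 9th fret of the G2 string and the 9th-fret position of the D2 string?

G2 at fret 9 → E3 (MIDI 52); D2 at fret 9 → B2 (MIDI 47).
52 − 47 = 5, so the two pitches are 5 semitones apart, with E3 the higher.

5 semitones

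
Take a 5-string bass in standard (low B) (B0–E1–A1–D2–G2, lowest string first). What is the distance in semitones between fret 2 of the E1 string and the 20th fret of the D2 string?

28 semitones

E1 at fret 2 → F#1 (MIDI 30); D2 at fret 20 → A#3 (MIDI 58).
30 − 58 = -28, so the two pitches are 28 semitones apart, with A#3 the higher.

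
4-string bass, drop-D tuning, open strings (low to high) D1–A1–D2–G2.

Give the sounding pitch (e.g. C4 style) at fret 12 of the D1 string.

D2

D1 is MIDI 26. Adding 12 gives 38, which is D2.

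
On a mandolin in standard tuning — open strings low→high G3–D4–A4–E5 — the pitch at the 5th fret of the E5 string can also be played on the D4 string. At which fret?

E5 at fret 5 is E5 + 5 semitones = A5.
The open D4 string is 14 semitones below the open E5, so the same pitch on the D4 string lies at fret 5 + 14 = 19.

19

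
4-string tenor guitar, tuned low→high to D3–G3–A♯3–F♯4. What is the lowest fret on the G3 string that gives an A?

From G3, count semitones up the chromatic scale until reaching A: G–G#–A — 2 steps.

2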